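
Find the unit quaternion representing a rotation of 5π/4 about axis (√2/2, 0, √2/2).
-0.3827 + 0.6533i + 0.6533k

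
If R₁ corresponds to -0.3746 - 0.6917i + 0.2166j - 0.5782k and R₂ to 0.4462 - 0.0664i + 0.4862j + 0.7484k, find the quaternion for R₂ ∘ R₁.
0.1143 - 0.727i - 0.6415j - 0.2164k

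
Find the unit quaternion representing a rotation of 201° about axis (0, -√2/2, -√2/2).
-0.1822 - 0.6953j - 0.6953k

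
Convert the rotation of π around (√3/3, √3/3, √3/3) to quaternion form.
0.5774i + 0.5774j + 0.5774k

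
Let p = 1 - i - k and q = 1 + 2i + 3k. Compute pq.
6 + i + j + 2k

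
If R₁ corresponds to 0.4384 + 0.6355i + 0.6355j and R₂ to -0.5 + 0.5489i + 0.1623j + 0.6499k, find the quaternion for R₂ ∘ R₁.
-0.6712 - 0.4901i + 0.1664j + 0.5306k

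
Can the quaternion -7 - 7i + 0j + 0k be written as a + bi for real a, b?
Yes. The quaternion -7 - 7i has j- and k-coefficients y = z = 0, so it lies in the complex subalgebra spanned by 1 and i.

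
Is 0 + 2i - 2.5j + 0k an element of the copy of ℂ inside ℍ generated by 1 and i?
No. The quaternion 2i - 2.5j has j-coefficient y = -2.5 and k-coefficient z = 0, not both zero, so it does not lie in the complex subalgebra spanned by 1 and i.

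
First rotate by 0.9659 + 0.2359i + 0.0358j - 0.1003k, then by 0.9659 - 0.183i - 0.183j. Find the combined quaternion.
0.9827 + 0.0695i - 0.1605j - 0.0603k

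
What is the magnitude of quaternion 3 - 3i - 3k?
√27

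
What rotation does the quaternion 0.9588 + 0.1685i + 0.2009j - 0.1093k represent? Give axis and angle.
axis = (0.5931, 0.7072, -0.3848), θ = 33°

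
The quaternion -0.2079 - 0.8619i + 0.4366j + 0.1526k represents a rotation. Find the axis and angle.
axis = (-0.8812, 0.4464, 0.156), θ = 204°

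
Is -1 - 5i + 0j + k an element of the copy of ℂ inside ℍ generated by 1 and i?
No. The quaternion -1 - 5i + k has j-coefficient y = 0 and k-coefficient z = 1, not both zero, so it does not lie in the complex subalgebra spanned by 1 and i.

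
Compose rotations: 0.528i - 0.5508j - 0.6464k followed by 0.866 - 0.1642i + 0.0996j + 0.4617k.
0.44 + 0.6472i - 0.3394j - 0.5219k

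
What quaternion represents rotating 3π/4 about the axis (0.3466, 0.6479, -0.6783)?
0.3827 + 0.3202i + 0.5986j - 0.6267k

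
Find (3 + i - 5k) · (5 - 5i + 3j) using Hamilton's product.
20 + 5i + 34j - 22k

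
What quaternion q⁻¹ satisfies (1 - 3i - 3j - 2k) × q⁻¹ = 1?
0.0435 + 0.1304i + 0.1304j + 0.087k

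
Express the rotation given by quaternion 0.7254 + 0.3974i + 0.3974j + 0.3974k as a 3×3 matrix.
[[0.3683, -0.2607, 0.8924], [0.8924, 0.3683, -0.2607], [-0.2607, 0.8924, 0.3683]]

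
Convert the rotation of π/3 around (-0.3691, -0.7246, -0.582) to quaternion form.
0.866 - 0.1845i - 0.3623j - 0.291k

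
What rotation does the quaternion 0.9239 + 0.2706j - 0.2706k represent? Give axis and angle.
axis = (0, √2/2, -√2/2), θ = π/4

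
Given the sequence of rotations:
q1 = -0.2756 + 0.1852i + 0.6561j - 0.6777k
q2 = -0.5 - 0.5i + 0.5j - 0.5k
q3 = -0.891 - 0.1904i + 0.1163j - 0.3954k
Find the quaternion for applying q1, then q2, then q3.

q2 · q1 = -0.4365 + 0.0344i - 0.8973j + 0.056k
q3 · q2 · q1 = 0.522 - 0.2958i + 0.7458j + 0.2895k
0.522 - 0.2958i + 0.7458j + 0.2895k


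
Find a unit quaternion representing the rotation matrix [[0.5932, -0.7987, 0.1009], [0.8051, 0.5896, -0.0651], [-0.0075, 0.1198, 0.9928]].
0.891 + 0.0519i + 0.0304j + 0.45k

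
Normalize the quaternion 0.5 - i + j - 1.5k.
0.2357 - 0.4714i + 0.4714j - 0.7071k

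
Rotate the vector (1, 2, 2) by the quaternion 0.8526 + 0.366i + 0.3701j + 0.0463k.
(2.436, 0.626, 1.636)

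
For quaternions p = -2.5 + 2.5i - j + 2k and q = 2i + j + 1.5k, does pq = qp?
No: pq = -7 - 8.5i - 2.25j + 0.75k ≠ -7 - 1.5i - 2.75j - 8.25k = qp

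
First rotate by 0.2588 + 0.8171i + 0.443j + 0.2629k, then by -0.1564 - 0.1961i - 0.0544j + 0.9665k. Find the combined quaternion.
-0.1102 - 0.621i + 0.7579j + 0.1666k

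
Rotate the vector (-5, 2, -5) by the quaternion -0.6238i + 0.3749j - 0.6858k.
(-4.105, 3.472, -5.01)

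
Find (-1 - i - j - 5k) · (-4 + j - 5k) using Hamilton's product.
-20 + 14i - 2j + 24k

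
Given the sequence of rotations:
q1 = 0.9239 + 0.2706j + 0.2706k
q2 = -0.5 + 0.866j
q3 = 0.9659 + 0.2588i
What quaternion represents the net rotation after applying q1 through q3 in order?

q2 · q1 = -0.6963 + 0.2343i + 0.6648j - 0.1353k
q3 · q2 · q1 = -0.7332 + 0.0461i + 0.6771j + 0.0414k
-0.7332 + 0.0461i + 0.6771j + 0.0414k


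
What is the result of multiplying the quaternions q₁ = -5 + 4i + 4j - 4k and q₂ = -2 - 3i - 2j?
30 - i + 14j + 12k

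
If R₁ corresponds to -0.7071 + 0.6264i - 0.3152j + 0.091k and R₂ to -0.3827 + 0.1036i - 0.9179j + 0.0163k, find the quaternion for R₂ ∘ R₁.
-0.0851 - 0.3914i + 0.7705j + 0.496k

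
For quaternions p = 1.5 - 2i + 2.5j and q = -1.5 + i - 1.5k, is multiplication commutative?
No: pq = -0.25 + 0.75i - 6.75j - 4.75k ≠ -0.25 + 8.25i - 0.75j + 0.25k = qp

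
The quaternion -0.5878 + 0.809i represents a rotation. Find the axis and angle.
axis = (1, 0, 0), θ = 252°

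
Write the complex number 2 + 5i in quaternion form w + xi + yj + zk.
2 + 5i + 0j + 0k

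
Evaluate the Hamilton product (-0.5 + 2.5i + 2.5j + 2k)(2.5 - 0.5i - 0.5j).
1.25 + 7.5i + 5.5j + 5k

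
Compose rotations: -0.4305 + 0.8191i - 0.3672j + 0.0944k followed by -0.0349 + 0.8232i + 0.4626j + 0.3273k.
-0.5203 - 0.2191i + 0.004j - 0.8254k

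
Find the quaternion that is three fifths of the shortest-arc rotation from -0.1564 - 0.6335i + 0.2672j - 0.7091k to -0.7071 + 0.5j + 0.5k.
0.4598 - 0.3515i - 0.2382j - 0.7799k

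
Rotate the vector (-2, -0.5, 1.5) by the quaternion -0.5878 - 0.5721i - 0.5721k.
(0.627, -2.199, -1.127)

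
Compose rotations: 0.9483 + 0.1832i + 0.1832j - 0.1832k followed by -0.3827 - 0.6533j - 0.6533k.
-0.3629 + 0.1693i - 0.8093j - 0.4297k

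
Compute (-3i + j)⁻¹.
0.3i - 0.1j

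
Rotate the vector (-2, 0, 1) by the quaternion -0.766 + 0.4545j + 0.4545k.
(-1.044, 1.806, -0.806)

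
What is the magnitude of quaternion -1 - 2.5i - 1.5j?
3.082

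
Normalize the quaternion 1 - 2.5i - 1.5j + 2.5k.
0.252 - 0.6299i - 0.378j + 0.6299k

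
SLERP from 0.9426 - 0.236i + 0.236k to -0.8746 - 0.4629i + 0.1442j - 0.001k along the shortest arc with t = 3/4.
0.9455 + 0.2983i - 0.1131j + 0.0657k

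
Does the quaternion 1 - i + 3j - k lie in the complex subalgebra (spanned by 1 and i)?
No. The quaternion 1 - i + 3j - k has j-coefficient y = 3 and k-coefficient z = -1, not both zero, so it does not lie in the complex subalgebra spanned by 1 and i.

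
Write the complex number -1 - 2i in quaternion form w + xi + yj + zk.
-1 - 2i + 0j + 0k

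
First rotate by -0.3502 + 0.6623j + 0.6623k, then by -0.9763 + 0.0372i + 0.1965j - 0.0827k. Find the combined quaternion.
0.2665 + 0.1719i - 0.7401j - 0.593k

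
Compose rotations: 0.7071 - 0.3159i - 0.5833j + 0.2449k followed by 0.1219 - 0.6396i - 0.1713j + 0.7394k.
-0.3969 - 0.1014i - 0.2692j + 0.8716k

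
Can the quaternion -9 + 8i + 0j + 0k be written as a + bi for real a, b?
Yes. The quaternion -9 + 8i has j- and k-coefficients y = z = 0, so it lies in the complex subalgebra spanned by 1 and i.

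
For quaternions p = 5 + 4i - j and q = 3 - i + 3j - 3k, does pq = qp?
No: pq = 22 + 10i + 24j - 4k ≠ 22 + 4i - 26k = qp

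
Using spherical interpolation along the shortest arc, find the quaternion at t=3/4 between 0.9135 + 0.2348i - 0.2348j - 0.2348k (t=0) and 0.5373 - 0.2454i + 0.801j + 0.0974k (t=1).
0.7762 - 0.1336i + 0.6162j + 0.005k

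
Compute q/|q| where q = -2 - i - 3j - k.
-0.5164 - 0.2582i - 0.7746j - 0.2582k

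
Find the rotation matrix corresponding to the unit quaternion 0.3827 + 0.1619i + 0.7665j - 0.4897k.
[[-0.6547, 0.623, 0.4281], [-0.1266, 0.468, -0.8746], [-0.7452, -0.6268, -0.2275]]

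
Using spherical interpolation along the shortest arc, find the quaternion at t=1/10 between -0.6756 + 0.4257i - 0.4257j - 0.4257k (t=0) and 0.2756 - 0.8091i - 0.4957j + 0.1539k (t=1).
-0.6729 + 0.5047i - 0.3389j - 0.4215k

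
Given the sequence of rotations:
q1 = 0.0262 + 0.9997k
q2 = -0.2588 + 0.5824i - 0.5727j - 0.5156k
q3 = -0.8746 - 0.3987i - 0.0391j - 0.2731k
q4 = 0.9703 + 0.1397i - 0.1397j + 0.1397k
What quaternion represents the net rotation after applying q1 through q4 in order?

q2 · q1 = 0.5087 - 0.5573i - 0.5972j - 0.2722k
q3 · q2 · q1 = -0.7648 + 0.1321i + 0.5461j + 0.3155k
q4 · q3 · q2 · q1 = -0.7283 - 0.099i + 0.6111j + 0.294k
-0.7283 - 0.099i + 0.6111j + 0.294k


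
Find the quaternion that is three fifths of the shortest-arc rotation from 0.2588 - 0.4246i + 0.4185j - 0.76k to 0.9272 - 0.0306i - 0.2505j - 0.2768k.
0.7852 - 0.2324i + 0.0302j - 0.5732k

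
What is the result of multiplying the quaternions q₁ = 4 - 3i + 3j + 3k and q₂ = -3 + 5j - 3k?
-18 - 15i + 2j - 36k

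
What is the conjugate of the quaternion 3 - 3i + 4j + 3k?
3 + 3i - 4j - 3k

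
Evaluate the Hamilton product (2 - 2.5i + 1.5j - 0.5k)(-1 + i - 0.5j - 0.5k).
1 + 3.5i - 4.25j - 0.75k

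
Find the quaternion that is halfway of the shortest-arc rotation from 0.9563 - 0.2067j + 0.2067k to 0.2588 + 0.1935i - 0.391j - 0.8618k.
0.8012 + 0.1276i - 0.3941j - 0.4319k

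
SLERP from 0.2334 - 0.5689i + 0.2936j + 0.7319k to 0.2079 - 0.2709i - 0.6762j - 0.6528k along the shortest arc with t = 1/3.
0.0914 - 0.317i + 0.4892j + 0.8074k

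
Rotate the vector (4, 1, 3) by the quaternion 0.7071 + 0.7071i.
(4, -3, 1)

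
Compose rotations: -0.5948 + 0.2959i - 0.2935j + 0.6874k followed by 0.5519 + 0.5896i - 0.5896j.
-0.6758 - 0.5927i - 0.2166j + 0.3808k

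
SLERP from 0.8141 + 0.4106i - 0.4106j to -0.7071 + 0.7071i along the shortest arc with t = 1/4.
0.9287 + 0.1189i - 0.3512j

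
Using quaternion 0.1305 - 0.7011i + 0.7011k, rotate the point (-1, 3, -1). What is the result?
(0.417, -3.264, 0.417)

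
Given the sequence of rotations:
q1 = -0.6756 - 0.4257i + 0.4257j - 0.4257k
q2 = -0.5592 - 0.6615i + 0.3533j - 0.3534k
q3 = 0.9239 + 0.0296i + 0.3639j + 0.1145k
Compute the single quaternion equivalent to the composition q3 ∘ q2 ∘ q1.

q2 · q1 = -0.2046 + 0.685i - 0.6079j + 0.3456k
q3 · q2 · q1 = -0.0277 + 0.8222i - 0.5679j + 0.0286k
-0.0277 + 0.8222i - 0.5679j + 0.0286k


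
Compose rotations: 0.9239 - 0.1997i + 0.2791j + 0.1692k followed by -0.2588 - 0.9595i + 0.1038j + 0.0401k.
-0.4665 - 0.8284i + 0.178j - 0.2538k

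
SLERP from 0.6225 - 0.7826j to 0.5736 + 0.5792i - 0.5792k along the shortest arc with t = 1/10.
0.6632 + 0.0746i - 0.7409j - 0.0746k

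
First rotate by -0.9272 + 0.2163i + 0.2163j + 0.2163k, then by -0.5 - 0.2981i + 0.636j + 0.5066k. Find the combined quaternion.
0.2809 + 0.1962i - 0.5238j - 0.7799k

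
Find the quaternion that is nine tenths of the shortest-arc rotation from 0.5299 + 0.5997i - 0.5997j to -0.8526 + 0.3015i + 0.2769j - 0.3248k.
0.8668 - 0.2088i - 0.3346j + 0.3052k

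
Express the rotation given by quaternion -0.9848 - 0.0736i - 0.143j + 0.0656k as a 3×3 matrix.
[[0.9505, 0.1503, 0.272], [-0.1082, 0.9806, -0.1637], [-0.2913, 0.1262, 0.9483]]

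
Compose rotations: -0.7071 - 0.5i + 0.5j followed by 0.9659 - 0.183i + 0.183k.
-0.7745 - 0.4451i + 0.3915j - 0.2209k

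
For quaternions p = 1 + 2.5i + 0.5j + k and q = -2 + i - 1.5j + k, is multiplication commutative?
No: pq = -4.75 - 2i - 4j - 5.25k ≠ -4.75 - 6i - j + 3.25k = qp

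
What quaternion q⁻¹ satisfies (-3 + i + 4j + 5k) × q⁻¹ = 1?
-0.0588 - 0.0196i - 0.0784j - 0.098k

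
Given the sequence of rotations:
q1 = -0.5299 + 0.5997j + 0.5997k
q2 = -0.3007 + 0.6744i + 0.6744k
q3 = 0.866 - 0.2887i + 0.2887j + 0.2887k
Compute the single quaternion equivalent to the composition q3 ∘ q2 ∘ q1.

q2 · q1 = -0.2451 - 0.7618i - 0.5848j - 0.1333k
q3 · q2 · q1 = -0.2249 - 0.4586i - 0.8356j + 0.2026k
-0.2249 - 0.4586i - 0.8356j + 0.2026k


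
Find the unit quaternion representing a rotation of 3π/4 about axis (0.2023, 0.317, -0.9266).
0.3827 + 0.1869i + 0.2929j - 0.8561k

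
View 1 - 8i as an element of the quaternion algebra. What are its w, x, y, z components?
1 - 8i + 0j + 0k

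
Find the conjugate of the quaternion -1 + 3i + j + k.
-1 - 3i - j - k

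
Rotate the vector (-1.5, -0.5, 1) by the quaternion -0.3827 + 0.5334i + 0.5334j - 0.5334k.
(-0.851, -1.558, 0.592)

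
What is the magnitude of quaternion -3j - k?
√10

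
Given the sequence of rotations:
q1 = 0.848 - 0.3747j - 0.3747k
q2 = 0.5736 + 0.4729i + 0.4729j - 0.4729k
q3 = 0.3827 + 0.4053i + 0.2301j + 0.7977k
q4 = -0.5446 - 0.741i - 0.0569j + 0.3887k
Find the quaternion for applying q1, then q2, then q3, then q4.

q2 · q1 = 0.4864 + 0.0466i + 0.3633j - 0.7931k
q3 · q2 · q1 = 0.7163 - 0.2573i + 0.6096j + 0.221k
q4 · q3 · q2 · q1 = -0.632 - 0.6402i - 0.309j - 0.3083k
-0.632 - 0.6402i - 0.309j - 0.3083k


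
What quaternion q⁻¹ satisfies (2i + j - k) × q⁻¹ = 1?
-0.3333i - 0.1667j + 0.1667k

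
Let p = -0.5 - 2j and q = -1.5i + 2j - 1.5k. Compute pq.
4 + 3.75i - j - 2.25k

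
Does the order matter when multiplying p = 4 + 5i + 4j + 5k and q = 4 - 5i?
Yes: pq = 41 - 9j + 40k ≠ 41 + 41j = qp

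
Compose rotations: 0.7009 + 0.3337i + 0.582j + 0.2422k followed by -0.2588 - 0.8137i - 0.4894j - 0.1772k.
0.4179 - 0.6721i - 0.3557j - 0.4971k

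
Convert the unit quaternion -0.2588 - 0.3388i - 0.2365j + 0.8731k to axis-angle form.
axis = (-0.3507, -0.2448, 0.9039), θ = 7π/6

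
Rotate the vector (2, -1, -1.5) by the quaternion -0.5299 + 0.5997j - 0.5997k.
(0.712, 2.069, 1.569)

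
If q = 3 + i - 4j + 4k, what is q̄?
3 - i + 4j - 4k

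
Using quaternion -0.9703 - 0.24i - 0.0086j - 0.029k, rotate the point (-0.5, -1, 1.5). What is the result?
(-0.401, -1.611, 0.862)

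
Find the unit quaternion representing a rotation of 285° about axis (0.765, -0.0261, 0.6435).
-0.7934 + 0.4657i - 0.0159j + 0.3917k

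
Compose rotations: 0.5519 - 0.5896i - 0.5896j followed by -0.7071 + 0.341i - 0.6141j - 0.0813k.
-0.5513 + 0.5572i + 0.1259j - 0.608k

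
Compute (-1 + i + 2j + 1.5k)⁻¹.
-0.1212 - 0.1212i - 0.2424j - 0.1818k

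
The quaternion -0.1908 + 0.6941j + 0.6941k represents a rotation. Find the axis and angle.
axis = (0, √2/2, √2/2), θ = 202°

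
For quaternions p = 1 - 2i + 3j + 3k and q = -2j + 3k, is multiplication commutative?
No: pq = -3 + 15i + 4j + 7k ≠ -3 - 15i - 8j - k = qp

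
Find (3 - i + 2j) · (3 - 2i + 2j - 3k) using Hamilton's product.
3 - 15i + 9j - 7k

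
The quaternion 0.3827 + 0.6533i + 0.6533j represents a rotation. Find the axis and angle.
axis = (√2/2, √2/2, 0), θ = 3π/4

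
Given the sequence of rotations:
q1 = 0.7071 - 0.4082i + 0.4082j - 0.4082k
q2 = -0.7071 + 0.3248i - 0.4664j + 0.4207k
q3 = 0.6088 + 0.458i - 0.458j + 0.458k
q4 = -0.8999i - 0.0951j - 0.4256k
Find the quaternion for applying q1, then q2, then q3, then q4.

q2 · q1 = -0.0053 + 0.537i - 0.6576j + 0.5283k
q3 · q2 · q1 = -0.7923 + 0.3837i - 0.3939j + 0.264k
q4 · q3 · q2 · q1 = 0.4202 + 0.5202i + 0.1496j + 0.7282k
0.4202 + 0.5202i + 0.1496j + 0.7282k


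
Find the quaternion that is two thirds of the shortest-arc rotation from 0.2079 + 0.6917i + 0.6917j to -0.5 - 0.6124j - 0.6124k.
0.4498 + 0.2703i + 0.7217j + 0.4514k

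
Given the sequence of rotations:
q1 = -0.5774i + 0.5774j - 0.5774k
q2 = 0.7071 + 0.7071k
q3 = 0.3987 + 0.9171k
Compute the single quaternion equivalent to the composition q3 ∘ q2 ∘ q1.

q2 · q1 = 0.4083 - 0.8166i - 0.4083k
q3 · q2 · q1 = 0.5372 - 0.3256i - 0.7489j + 0.2117k
0.5372 - 0.3256i - 0.7489j + 0.2117k


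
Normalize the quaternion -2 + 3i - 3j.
-0.4264 + 0.6396i - 0.6396j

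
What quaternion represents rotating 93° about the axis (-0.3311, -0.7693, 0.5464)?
0.6884 - 0.2402i - 0.558j + 0.3963k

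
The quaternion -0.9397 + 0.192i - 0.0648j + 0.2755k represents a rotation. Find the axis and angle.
axis = (0.5614, -0.1895, 0.8056), θ = 320°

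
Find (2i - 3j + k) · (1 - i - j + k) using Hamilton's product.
-2 - 6j - 4k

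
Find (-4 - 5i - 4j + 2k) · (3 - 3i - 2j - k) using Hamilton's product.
-33 + 5i - 15j + 8k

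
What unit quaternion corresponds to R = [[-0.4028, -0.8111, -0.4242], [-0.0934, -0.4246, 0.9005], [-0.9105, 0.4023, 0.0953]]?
0.2588 - 0.4813i + 0.4698j + 0.6933k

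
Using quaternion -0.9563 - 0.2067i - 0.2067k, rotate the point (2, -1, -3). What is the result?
(1.968, 1.148, -2.968)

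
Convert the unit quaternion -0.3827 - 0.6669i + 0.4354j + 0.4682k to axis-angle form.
axis = (-0.7219, 0.4713, 0.5068), θ = 5π/4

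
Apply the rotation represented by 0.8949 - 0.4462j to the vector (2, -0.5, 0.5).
(0.804, -0.5, 1.898)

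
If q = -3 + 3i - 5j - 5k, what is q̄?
-3 - 3i + 5j + 5k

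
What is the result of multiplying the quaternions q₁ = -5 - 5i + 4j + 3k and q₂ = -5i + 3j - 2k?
-31 + 8i - 40j + 15k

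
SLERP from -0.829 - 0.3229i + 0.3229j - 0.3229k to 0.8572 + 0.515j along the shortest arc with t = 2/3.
-0.9512 - 0.1254i - 0.2527j - 0.1254k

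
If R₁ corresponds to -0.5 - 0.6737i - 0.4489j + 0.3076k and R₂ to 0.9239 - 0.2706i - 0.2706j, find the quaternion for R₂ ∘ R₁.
-0.7657 - 0.5704i - 0.1962j + 0.2234k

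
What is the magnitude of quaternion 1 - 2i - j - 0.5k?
2.5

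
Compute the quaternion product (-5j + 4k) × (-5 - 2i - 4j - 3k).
-8 + 31i + 17j - 30k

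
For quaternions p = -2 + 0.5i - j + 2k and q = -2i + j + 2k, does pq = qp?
No: pq = -2 - 7j - 5.5k ≠ -2 + 8i + 3j - 2.5k = qp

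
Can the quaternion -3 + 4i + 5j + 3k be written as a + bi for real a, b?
No. The quaternion -3 + 4i + 5j + 3k has j-coefficient y = 5 and k-coefficient z = 3, not both zero, so it does not lie in the complex subalgebra spanned by 1 and i.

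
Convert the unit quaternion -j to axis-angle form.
axis = (0, -1, 0), θ = π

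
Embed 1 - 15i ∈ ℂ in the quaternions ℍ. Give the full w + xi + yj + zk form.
1 - 15i + 0j + 0k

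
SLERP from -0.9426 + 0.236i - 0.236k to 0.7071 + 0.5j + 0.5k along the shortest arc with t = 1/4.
-0.9208 + 0.183i - 0.1342j - 0.3172k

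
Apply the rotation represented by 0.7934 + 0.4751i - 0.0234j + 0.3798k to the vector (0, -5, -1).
(2.801, -0.529, -4.228)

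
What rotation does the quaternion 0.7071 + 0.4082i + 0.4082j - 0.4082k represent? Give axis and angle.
axis = (√3/3, √3/3, -√3/3), θ = π/2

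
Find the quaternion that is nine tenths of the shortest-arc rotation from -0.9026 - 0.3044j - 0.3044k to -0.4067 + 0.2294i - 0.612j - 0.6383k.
-0.471 + 0.2101i - 0.5936j - 0.6177k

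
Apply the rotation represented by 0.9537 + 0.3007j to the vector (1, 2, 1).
(1.393, 2, 0.246)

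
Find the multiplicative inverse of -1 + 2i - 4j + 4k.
-0.027 - 0.0541i + 0.1081j - 0.1081k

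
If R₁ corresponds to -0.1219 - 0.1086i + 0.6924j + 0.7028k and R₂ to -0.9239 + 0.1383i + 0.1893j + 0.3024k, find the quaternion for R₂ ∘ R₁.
-0.216 + 0.0071i - 0.7928j - 0.5699k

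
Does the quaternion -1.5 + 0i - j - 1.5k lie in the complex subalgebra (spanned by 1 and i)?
No. The quaternion -1.5 - j - 1.5k has j-coefficient y = -1 and k-coefficient z = -1.5, not both zero, so it does not lie in the complex subalgebra spanned by 1 and i.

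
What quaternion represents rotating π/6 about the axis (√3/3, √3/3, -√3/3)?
0.9659 + 0.1494i + 0.1494j - 0.1494k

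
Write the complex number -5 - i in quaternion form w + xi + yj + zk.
-5 - i + 0j + 0k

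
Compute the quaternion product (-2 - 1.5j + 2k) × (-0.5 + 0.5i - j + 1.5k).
-3.5 - 1.25i + 3.75j - 3.25k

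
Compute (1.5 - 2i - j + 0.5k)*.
1.5 + 2i + j - 0.5k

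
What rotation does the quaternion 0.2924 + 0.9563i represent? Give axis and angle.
axis = (1, 0, 0), θ = 146°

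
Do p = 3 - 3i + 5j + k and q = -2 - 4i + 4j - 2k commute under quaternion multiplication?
No: pq = -36 - 20i - 8j ≠ -36 + 8i + 12j - 16k = qp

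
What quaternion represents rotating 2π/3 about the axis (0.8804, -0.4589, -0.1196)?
0.5 + 0.7624i - 0.3974j - 0.1036k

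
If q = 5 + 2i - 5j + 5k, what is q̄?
5 - 2i + 5j - 5k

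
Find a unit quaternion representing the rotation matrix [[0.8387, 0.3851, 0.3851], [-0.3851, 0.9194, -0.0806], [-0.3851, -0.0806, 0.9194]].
0.9588 + 0.2008j - 0.2008k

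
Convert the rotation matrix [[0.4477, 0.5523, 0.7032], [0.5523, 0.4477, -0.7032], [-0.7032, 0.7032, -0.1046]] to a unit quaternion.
0.6691 + 0.5255i + 0.5255j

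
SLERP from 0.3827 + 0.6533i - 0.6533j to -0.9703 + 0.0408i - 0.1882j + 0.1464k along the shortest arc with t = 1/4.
0.6613 + 0.5537i - 0.5037j - 0.0496k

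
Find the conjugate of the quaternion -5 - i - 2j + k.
-5 + i + 2j - k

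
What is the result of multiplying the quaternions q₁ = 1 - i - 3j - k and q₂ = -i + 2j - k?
4 + 4i + 2j - 6k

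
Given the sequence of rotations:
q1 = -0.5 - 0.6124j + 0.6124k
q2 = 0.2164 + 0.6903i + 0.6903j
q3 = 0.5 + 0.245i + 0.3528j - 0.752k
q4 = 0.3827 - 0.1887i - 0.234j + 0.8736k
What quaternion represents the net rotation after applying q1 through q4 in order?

q2 · q1 = 0.3145 + 0.0776i - 0.9004j - 0.2902k
q3 · q2 · q1 = 0.2377 - 0.6636i - 0.3265j - 0.6296k
q4 · q3 · q2 · q1 = 0.4394 + 0.1337i - 0.8791j - 0.127k
0.4394 + 0.1337i - 0.8791j - 0.127k


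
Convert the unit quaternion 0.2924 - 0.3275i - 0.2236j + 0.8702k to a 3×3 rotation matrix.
[[-0.6145, -0.3624, -0.7007], [0.6554, -0.729, -0.1976], [-0.4392, -0.5807, 0.6855]]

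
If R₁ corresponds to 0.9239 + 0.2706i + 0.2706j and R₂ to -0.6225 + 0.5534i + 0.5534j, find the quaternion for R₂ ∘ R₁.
-0.8746 + 0.3428i + 0.3428j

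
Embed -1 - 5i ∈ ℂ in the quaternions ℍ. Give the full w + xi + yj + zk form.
-1 - 5i + 0j + 0k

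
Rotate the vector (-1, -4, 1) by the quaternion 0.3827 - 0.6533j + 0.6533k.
(2.207, -1.939, 3.061)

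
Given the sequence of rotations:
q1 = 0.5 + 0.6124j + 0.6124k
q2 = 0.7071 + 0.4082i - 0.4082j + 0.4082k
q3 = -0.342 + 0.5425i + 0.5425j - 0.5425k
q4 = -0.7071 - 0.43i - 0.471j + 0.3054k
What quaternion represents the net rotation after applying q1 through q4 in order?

q2 · q1 = 0.3535 - 0.2959i - 0.0211j + 0.8871k
q3 · q2 · q1 = 0.5323 + 0.7628i - 0.1217j - 0.3461k
q4 · q3 · q2 · q1 = -0.5681i - 0.0805j + 0.8189k
-0.5681i - 0.0805j + 0.8189k


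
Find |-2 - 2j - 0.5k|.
2.872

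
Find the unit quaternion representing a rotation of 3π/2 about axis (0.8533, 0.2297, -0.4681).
-0.7071 + 0.6034i + 0.1624j - 0.331k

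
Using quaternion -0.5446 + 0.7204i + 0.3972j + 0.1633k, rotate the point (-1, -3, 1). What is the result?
(-3.079, 0.794, 0.943)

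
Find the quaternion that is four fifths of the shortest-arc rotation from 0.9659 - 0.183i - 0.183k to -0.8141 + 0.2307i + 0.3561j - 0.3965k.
0.882 - 0.2302i - 0.294j + 0.2876k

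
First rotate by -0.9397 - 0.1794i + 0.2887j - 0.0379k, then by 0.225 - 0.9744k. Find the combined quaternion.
-0.2484 + 0.2409i + 0.2398j + 0.9071k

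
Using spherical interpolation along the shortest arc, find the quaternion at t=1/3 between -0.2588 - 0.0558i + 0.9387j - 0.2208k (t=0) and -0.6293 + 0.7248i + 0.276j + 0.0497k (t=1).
-0.4608 + 0.2589i + 0.8358j - 0.1489k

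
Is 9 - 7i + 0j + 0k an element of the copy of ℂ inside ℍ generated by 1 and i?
Yes. The quaternion 9 - 7i has j- and k-coefficients y = z = 0, so it lies in the complex subalgebra spanned by 1 and i.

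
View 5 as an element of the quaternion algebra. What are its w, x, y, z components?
5 + 0i + 0j + 0k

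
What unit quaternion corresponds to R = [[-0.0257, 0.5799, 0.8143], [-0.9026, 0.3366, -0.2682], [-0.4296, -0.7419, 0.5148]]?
0.6756 - 0.1753i + 0.4603j - 0.5486k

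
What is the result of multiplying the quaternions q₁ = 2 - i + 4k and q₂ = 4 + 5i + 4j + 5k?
-7 - 10i + 33j + 22k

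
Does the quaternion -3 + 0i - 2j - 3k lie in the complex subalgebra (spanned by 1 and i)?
No. The quaternion -3 - 2j - 3k has j-coefficient y = -2 and k-coefficient z = -3, not both zero, so it does not lie in the complex subalgebra spanned by 1 and i.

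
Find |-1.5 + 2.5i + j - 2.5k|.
3.969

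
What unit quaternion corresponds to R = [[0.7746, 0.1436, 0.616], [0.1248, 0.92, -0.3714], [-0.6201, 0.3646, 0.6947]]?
0.9205 + 0.1999i + 0.3357j - 0.0051k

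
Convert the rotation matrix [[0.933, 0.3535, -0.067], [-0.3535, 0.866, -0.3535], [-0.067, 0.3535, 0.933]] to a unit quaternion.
0.9659 + 0.183i - 0.183k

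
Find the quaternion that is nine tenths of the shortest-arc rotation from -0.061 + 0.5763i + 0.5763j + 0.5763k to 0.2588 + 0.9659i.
0.2337 + 0.9675i + 0.0684j + 0.0684k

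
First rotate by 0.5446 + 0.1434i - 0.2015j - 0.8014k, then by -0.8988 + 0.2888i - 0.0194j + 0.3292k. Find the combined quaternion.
-0.271 + 0.1103i + 0.4492j + 0.8442k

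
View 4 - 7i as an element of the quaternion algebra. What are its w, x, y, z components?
4 - 7i + 0j + 0k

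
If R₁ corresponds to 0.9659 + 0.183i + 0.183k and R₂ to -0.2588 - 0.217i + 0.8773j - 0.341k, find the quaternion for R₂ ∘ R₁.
-0.1479 - 0.0964i + 0.8247j - 0.5373k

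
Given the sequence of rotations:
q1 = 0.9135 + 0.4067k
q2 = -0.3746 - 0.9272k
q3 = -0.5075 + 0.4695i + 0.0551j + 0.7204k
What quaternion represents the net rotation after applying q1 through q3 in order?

q2 · q1 = 0.0349 - 0.9993k
q3 · q2 · q1 = 0.7022 - 0.0387i + 0.4711j + 0.5323k
0.7022 - 0.0387i + 0.4711j + 0.5323k


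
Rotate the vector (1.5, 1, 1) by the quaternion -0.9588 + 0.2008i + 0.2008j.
(1.075, 1.425, 1.031)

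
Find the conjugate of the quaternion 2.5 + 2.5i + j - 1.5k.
2.5 - 2.5i - j + 1.5k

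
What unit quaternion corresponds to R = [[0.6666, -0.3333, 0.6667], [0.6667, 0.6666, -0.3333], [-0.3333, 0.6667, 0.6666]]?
0.866 + 0.2887i + 0.2887j + 0.2887k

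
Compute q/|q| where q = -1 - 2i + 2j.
-0.3333 - 0.6667i + 0.6667j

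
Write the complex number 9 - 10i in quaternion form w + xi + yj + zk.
9 - 10i + 0j + 0k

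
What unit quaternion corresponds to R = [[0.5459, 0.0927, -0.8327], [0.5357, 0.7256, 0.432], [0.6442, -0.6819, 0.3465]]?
0.809 - 0.3442i - 0.4564j + 0.1369k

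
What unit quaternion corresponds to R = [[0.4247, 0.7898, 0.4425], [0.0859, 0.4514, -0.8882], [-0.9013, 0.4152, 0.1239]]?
0.7071 + 0.4608i + 0.4751j - 0.2489k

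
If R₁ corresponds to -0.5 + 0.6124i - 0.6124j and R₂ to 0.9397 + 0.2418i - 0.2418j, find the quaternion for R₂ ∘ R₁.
-0.766 + 0.4546i - 0.4546j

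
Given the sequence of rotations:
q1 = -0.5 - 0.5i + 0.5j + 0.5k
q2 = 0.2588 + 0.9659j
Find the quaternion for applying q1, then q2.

q2 · q1 = -0.6123 + 0.3535i - 0.3535j + 0.6123k
-0.6123 + 0.3535i - 0.3535j + 0.6123k


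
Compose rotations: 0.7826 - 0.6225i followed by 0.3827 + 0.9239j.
0.2995 - 0.2382i + 0.723j + 0.5751k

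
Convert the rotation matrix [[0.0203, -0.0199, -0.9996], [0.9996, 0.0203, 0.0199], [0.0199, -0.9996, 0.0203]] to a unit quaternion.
0.515 - 0.4949i - 0.4949j + 0.4949k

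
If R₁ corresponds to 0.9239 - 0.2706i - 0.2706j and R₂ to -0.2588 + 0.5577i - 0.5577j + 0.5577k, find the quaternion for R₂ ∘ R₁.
-0.2391 + 0.7362i - 0.5961j + 0.2134k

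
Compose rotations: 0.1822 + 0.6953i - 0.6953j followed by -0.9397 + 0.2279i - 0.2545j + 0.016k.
-0.5066 - 0.6007i + 0.6181j + 0.0214k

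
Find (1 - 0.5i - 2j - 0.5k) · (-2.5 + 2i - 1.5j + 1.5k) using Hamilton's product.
-3.75 - 0.5i + 3.25j + 7.5k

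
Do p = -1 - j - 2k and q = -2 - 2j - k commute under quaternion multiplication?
No: pq = -2 - 3i + 4j + 5k ≠ -2 + 3i + 4j + 5k = qp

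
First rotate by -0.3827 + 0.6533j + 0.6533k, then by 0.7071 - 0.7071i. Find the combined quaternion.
-0.2706 + 0.2706i + 0.9239j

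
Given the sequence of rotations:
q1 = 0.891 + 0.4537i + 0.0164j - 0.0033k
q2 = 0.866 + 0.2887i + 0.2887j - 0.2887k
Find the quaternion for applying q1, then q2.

q2 · q1 = 0.6349 + 0.6539i + 0.1414j - 0.3863k
0.6349 + 0.6539i + 0.1414j - 0.3863k


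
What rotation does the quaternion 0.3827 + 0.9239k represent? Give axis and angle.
axis = (0, 0, 1), θ = 3π/4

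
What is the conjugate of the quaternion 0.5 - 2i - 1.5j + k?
0.5 + 2i + 1.5j - k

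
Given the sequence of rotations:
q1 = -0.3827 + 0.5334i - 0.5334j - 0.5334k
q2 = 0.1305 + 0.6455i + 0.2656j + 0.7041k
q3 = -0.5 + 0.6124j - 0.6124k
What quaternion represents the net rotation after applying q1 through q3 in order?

q2 · q1 = 0.123 + 0.0565i + 0.5486j - 0.825k
q3 · q2 · q1 = -0.9027 - 0.1975i - 0.2336j + 0.3026k
-0.9027 - 0.1975i - 0.2336j + 0.3026k


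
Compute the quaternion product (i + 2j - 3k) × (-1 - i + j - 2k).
-7 - 2i + 3j + 6k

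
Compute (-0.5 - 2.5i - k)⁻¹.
-0.0667 + 0.3333i + 0.1333k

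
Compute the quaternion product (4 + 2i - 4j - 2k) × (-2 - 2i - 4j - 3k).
-26 - 8i + 2j - 24k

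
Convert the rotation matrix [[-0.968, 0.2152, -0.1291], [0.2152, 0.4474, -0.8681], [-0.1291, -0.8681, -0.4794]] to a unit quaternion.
0.1265i + 0.8507j - 0.5102k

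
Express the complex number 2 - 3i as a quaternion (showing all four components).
2 - 3i + 0j + 0k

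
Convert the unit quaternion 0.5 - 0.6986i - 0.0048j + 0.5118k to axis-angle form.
axis = (-0.8067, -0.0055, 0.591), θ = 2π/3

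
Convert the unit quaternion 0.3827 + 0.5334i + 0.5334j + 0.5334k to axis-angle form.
axis = (√3/3, √3/3, √3/3), θ = 3π/4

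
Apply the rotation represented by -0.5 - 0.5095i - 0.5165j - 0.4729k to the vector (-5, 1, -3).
(-3.038, -4.9, 1.329)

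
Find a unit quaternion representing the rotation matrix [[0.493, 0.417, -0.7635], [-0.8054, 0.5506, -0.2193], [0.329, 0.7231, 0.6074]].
0.8141 + 0.2894i - 0.3355j - 0.3754k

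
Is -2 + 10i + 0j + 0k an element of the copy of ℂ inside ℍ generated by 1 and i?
Yes. The quaternion -2 + 10i has j- and k-coefficients y = z = 0, so it lies in the complex subalgebra spanned by 1 and i.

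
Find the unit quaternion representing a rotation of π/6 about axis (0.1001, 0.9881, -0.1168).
0.9659 + 0.0259i + 0.2557j - 0.0302k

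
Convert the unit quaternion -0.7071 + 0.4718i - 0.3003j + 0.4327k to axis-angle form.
axis = (0.6672, -0.4247, 0.6119), θ = 3π/2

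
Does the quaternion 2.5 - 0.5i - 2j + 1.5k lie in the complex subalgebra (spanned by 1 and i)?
No. The quaternion 2.5 - 0.5i - 2j + 1.5k has j-coefficient y = -2 and k-coefficient z = 1.5, not both zero, so it does not lie in the complex subalgebra spanned by 1 and i.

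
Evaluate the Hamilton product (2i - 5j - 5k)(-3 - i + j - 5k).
-18 + 24i + 30j + 12k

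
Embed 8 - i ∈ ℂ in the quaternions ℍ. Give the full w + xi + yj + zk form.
8 - i + 0j + 0k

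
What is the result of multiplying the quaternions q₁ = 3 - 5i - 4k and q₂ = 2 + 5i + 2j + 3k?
43 + 13i + j - 9k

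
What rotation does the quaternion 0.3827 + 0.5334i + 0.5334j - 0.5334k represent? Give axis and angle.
axis = (√3/3, √3/3, -√3/3), θ = 3π/4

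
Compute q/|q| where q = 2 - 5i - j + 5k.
0.2697 - 0.6742i - 0.1348j + 0.6742k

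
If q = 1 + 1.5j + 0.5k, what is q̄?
1 - 1.5j - 0.5k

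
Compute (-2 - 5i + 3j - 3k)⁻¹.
-0.0426 + 0.1064i - 0.0638j + 0.0638k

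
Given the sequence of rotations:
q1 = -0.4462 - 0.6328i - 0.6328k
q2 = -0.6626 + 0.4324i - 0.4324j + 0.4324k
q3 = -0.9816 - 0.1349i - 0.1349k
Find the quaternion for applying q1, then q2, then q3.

q2 · q1 = 0.8429 + 0.5i + 0.1929j - 0.0473k
q3 · q2 · q1 = -0.7663 - 0.5785i - 0.2632j - 0.0933k
-0.7663 - 0.5785i - 0.2632j - 0.0933k


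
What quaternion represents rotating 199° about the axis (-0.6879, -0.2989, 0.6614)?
-0.165 - 0.6785i - 0.2948j + 0.6523k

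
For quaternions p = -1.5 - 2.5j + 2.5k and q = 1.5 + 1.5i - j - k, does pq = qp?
No: pq = -2.25 + 2.75i + 1.5j + 9k ≠ -2.25 - 7.25i - 6j + 1.5k = qp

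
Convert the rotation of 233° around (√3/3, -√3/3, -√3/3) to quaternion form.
-0.4462 + 0.5167i - 0.5167j - 0.5167k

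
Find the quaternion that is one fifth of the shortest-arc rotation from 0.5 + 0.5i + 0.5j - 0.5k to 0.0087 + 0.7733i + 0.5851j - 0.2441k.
0.4118 + 0.5751i + 0.5349j - 0.4621k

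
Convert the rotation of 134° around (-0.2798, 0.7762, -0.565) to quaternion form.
0.3907 - 0.2576i + 0.7145j - 0.5201k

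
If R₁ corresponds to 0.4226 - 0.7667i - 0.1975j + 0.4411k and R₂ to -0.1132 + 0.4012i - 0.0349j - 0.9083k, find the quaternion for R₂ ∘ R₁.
0.6535 + 0.0616i + 0.527j - 0.5398k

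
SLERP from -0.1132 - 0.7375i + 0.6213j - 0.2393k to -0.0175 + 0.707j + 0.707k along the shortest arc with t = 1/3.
-0.097 - 0.5826i + 0.7982j + 0.1184k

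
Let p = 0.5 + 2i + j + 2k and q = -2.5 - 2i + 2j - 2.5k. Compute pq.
5.75 - 12.5i - 0.5j - 0.25k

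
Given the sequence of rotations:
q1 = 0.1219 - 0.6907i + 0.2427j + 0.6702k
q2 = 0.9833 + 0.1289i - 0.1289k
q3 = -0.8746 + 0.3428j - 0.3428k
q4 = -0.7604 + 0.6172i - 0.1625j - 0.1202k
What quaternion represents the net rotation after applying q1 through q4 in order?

q2 · q1 = 0.2953 - 0.6322i + 0.2413j + 0.6746k
q3 · q2 · q1 = -0.1097 + 0.8669i + 0.1069j - 0.4745k
q4 · q3 · q2 · q1 = -0.4913 - 0.6369i + 0.1252j + 0.5808k
-0.4913 - 0.6369i + 0.1252j + 0.5808k


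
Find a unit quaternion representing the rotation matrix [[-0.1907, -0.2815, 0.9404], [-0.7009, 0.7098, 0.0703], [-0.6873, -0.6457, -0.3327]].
0.5446 - 0.3287i + 0.7472j - 0.1925k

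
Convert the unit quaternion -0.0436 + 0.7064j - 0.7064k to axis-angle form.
axis = (0, √2/2, -√2/2), θ = 185°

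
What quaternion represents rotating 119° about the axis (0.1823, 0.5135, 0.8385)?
0.5075 + 0.1571i + 0.4424j + 0.7225k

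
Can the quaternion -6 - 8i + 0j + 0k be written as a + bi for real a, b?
Yes. The quaternion -6 - 8i has j- and k-coefficients y = z = 0, so it lies in the complex subalgebra spanned by 1 and i.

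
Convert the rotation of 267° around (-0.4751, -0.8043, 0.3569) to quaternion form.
-0.6884 - 0.3446i - 0.5834j + 0.2589k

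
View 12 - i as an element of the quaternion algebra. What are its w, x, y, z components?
12 - i + 0j + 0k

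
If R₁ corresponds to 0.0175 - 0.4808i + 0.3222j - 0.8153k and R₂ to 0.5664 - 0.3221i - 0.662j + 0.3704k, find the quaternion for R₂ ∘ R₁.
0.3703 + 0.1424i - 0.2698j - 0.8774k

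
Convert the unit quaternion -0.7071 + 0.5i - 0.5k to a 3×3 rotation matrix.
[[0.5, -0.7071, -0.5], [0.7071, 0, 0.7071], [-0.5, -0.7071, 0.5]]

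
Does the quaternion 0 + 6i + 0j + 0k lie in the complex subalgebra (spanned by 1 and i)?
Yes. The quaternion 6i has j- and k-coefficients y = z = 0, so it lies in the complex subalgebra spanned by 1 and i.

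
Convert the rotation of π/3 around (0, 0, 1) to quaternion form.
0.866 + 0.5k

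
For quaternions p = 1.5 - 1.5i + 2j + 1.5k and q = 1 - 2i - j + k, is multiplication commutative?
No: pq = -1 - i - j + 8.5k ≠ -1 - 8i + 2j - 2.5k = qp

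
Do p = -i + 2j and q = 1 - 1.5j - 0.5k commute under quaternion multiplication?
No: pq = 3 - 2i + 1.5j + 1.5k ≠ 3 + 2.5j - 1.5k = qp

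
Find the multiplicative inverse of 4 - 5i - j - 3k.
0.0784 + 0.098i + 0.0196j + 0.0588k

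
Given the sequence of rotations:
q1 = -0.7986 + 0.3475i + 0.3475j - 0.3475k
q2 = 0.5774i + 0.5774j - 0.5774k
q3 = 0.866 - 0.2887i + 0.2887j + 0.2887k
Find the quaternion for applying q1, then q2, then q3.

q2 · q1 = -0.6019 - 0.4611i - 0.4611j + 0.4611k
q3 · q2 · q1 = -0.6544 + 0.0407i - 0.5731j + 0.4918k
-0.6544 + 0.0407i - 0.5731j + 0.4918k


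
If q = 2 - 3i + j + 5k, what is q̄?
2 + 3i - j - 5k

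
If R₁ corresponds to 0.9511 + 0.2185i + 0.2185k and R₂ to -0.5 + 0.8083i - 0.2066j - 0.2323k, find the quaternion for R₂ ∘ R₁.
-0.6014 + 0.6144i - 0.4239j - 0.285k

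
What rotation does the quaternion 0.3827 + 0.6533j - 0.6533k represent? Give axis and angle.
axis = (0, √2/2, -√2/2), θ = 3π/4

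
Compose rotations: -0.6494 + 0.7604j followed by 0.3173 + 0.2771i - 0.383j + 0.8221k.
0.0852 - 0.8051i + 0.49j - 0.3232k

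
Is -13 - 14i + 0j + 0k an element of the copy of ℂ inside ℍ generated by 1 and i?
Yes. The quaternion -13 - 14i has j- and k-coefficients y = z = 0, so it lies in the complex subalgebra spanned by 1 and i.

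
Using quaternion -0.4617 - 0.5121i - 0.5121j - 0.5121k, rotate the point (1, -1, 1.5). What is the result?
(1.395, 1.124, -1.019)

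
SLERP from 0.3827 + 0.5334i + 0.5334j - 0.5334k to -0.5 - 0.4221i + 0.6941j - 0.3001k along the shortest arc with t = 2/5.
0.0185 + 0.178i + 0.7962j - 0.578k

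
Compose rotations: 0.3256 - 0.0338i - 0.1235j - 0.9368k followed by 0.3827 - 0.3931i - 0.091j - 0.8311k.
-0.6785 - 0.1583i - 0.4171j - 0.5836k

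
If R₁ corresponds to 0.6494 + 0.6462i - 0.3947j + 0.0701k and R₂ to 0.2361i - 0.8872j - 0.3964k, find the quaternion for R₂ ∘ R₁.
-0.475 - 0.0653i - 0.8489j + 0.2227k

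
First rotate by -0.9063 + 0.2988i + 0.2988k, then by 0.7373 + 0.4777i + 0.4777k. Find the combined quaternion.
-0.9537 - 0.2126i - 0.2126k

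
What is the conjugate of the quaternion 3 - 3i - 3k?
3 + 3i + 3k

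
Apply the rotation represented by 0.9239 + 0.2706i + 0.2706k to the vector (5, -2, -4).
(4.682, 3.086, -3.682)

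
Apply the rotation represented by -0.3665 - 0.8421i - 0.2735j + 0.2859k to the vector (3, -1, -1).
(1.672, 2.109, -1.939)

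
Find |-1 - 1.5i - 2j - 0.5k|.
2.739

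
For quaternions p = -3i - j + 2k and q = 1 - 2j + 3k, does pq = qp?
No: pq = -8 - 2i + 8j + 8k ≠ -8 - 4i - 10j - 4k = qp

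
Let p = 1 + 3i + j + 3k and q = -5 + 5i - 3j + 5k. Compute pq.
-32 + 4i - 8j - 24k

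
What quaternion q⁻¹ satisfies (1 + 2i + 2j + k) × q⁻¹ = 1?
0.1 - 0.2i - 0.2j - 0.1k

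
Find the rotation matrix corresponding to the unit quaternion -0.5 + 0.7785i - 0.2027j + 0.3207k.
[[0.7121, 0.0051, 0.702], [-0.6363, -0.4178, 0.6485], [0.2966, -0.9085, -0.2943]]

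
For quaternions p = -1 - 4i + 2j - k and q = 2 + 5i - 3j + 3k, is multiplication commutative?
No: pq = 27 - 10i + 14j - 3k ≠ 27 - 16i - 7k = qp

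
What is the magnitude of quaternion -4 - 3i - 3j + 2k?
√38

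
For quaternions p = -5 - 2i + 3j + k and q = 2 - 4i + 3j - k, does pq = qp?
No: pq = -26 + 10i - 15j + 13k ≠ -26 + 22i - 3j + k = qp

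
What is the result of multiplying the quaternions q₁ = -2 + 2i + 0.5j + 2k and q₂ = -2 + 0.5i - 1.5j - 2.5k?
8.75 - 3.25i + 8j - 2.25k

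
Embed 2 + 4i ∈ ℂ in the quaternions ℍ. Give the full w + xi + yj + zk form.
2 + 4i + 0j + 0k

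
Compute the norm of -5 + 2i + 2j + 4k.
7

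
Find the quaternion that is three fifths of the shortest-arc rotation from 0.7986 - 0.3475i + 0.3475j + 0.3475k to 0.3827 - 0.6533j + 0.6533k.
0.6809 - 0.1763i - 0.2945j + 0.647k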